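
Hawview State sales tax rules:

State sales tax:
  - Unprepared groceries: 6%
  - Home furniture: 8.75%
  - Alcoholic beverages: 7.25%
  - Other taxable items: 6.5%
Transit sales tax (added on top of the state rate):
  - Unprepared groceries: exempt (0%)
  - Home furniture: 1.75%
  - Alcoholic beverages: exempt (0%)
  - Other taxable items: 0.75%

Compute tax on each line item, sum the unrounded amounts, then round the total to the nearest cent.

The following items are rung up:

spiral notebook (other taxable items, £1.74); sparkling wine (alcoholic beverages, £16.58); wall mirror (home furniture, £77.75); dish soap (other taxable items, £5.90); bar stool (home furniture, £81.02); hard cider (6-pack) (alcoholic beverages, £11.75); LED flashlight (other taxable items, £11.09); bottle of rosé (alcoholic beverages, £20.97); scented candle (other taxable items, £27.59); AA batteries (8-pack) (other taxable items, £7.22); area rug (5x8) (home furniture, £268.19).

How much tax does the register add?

£52.29

Spiral notebook £1.74: other taxable items → 6.5% + 0.75% transit = 7.25% → £0.12615
Sparkling wine £16.58: alcoholic beverages → 7.25% + 0% transit = 7.25% → £1.20205
Wall mirror £77.75: home furniture → 8.75% + 1.75% transit = 10.5% → £8.16375
Dish soap £5.90: other taxable items → 6.5% + 0.75% transit = 7.25% → £0.42775
Bar stool £81.02: home furniture → 8.75% + 1.75% transit = 10.5% → £8.5071
Hard cider (6-pack) £11.75: alcoholic beverages → 7.25% + 0% transit = 7.25% → £0.851875
LED flashlight £11.09: other taxable items → 6.5% + 0.75% transit = 7.25% → £0.804025
Bottle of rosé £20.97: alcoholic beverages → 7.25% + 0% transit = 7.25% → £1.520325
Scented candle £27.59: other taxable items → 6.5% + 0.75% transit = 7.25% → £2.000275
AA batteries (8-pack) £7.22: other taxable items → 6.5% + 0.75% transit = 7.25% → £0.52345
Area rug (5x8) £268.19: home furniture → 8.75% + 1.75% transit = 10.5% → £28.15995
Unrounded tax sum = £52.2867 → £52.29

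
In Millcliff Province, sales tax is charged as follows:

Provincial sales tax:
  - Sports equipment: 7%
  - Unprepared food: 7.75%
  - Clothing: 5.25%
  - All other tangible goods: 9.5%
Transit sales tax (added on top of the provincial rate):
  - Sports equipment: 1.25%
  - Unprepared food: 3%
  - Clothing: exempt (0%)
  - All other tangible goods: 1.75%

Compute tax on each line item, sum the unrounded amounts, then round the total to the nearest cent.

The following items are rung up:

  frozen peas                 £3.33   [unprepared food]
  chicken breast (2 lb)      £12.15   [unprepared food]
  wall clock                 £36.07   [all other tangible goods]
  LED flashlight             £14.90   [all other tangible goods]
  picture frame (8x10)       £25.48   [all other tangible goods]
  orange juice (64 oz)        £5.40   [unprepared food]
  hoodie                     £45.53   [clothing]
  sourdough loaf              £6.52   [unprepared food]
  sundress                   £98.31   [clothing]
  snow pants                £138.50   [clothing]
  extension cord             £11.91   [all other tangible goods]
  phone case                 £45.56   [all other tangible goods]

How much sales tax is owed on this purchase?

£32.83

Frozen peas £3.33: unprepared food → 7.75% + 3% transit = 10.75% → £0.357975
Chicken breast (2 lb) £12.15: unprepared food → 7.75% + 3% transit = 10.75% → £1.306125
Wall clock £36.07: all other tangible goods → 9.5% + 1.75% transit = 11.25% → £4.057875
LED flashlight £14.90: all other tangible goods → 9.5% + 1.75% transit = 11.25% → £1.67625
Picture frame (8x10) £25.48: all other tangible goods → 9.5% + 1.75% transit = 11.25% → £2.8665
Orange juice (64 oz) £5.40: unprepared food → 7.75% + 3% transit = 10.75% → £0.5805
Hoodie £45.53: clothing → 5.25% + 0% transit = 5.25% → £2.390325
Sourdough loaf £6.52: unprepared food → 7.75% + 3% transit = 10.75% → £0.7009
Sundress £98.31: clothing → 5.25% + 0% transit = 5.25% → £5.161275
Snow pants £138.50: clothing → 5.25% + 0% transit = 5.25% → £7.27125
Extension cord £11.91: all other tangible goods → 9.5% + 1.75% transit = 11.25% → £1.339875
Phone case £45.56: all other tangible goods → 9.5% + 1.75% transit = 11.25% → £5.1255
Unrounded tax sum = £32.83435 → £32.83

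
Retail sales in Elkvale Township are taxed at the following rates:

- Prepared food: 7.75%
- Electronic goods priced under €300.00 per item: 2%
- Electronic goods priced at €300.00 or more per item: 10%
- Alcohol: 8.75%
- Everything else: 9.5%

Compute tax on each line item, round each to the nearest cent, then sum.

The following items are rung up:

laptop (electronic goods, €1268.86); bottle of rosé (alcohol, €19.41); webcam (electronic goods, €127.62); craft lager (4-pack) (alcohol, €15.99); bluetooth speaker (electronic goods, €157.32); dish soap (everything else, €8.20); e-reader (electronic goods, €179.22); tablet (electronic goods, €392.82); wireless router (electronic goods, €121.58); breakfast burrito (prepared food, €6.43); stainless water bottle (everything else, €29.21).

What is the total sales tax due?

€185.03

Laptop €1268.86: electronic goods, €300.00 or more → 10% → €126.89
Bottle of rosé €19.41: alcohol → 8.75% → €1.70
Webcam €127.62: electronic goods, under €300.00 → 2% → €2.55
Craft lager (4-pack) €15.99: alcohol → 8.75% → €1.40
Bluetooth speaker €157.32: electronic goods, under €300.00 → 2% → €3.15
Dish soap €8.20: everything else → 9.5% → €0.78
E-reader €179.22: electronic goods, under €300.00 → 2% → €3.58
Tablet €392.82: electronic goods, €300.00 or more → 10% → €39.28
Wireless router €121.58: electronic goods, under €300.00 → 2% → €2.43
Breakfast burrito €6.43: prepared food → 7.75% → €0.50
Stainless water bottle €29.21: everything else → 9.5% → €2.77
Total tax = €126.89 + €1.70 + €2.55 + €1.40 + €3.15 + €0.78 + €3.58 + €39.28 + €2.43 + €0.50 + €2.77 = €185.03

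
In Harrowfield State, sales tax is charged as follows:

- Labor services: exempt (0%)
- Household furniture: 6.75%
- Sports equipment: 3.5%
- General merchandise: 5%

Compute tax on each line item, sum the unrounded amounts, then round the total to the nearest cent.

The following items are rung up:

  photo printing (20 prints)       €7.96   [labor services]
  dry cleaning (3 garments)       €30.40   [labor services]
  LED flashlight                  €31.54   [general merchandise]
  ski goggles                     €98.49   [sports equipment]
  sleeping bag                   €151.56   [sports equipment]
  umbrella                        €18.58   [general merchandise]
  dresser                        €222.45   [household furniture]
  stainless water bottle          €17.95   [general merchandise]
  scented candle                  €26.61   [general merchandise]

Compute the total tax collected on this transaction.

€28.50

Photo printing (20 prints) €7.96: labor services → 0% → €0.00
Dry cleaning (3 garments) €30.40: labor services → 0% → €0.00
LED flashlight €31.54: general merchandise → 5% → €1.577
Ski goggles €98.49: sports equipment → 3.5% → €3.44715
Sleeping bag €151.56: sports equipment → 3.5% → €5.3046
Umbrella €18.58: general merchandise → 5% → €0.929
Dresser €222.45: household furniture → 6.75% → €15.015375
Stainless water bottle €17.95: general merchandise → 5% → €0.8975
Scented candle €26.61: general merchandise → 5% → €1.3305
Unrounded tax sum = €28.501125 → €28.50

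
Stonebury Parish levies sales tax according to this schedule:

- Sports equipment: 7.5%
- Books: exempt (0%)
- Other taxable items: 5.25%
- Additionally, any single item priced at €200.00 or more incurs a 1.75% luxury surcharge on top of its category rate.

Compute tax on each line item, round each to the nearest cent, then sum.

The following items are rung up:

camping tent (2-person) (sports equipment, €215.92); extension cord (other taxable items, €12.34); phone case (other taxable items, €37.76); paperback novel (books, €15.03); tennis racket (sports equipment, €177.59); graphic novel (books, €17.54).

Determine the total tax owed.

Camping tent (2-person) €215.92: sports equipment → 7.5% + 1.75% surcharge = 9.25% → €19.97
Extension cord €12.34: other taxable items → 5.25% → €0.65
Phone case €37.76: other taxable items → 5.25% → €1.98
Paperback novel €15.03: books → 0% → €0.00
Tennis racket €177.59: sports equipment → 7.5% → €13.32
Graphic novel €17.54: books → 0% → €0.00
Total tax = €19.97 + €0.65 + €1.98 + €13.32 = €35.92

€35.92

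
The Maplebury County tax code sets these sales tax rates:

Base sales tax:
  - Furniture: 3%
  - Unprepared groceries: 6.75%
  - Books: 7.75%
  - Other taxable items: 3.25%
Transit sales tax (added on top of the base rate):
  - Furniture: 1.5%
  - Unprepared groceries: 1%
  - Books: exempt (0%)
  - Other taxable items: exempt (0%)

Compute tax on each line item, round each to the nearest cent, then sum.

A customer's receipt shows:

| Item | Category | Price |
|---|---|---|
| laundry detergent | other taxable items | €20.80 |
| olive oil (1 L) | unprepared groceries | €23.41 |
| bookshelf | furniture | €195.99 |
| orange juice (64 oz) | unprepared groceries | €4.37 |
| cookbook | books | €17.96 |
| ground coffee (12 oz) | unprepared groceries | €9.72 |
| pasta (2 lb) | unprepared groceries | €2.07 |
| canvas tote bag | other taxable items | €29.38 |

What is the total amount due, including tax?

€318.60

Laundry detergent €20.80: other taxable items → 3.25% + 0% transit = 3.25% → €0.68
Olive oil (1 L) €23.41: unprepared groceries → 6.75% + 1% transit = 7.75% → €1.81
Bookshelf €195.99: furniture → 3% + 1.5% transit = 4.5% → €8.82
Orange juice (64 oz) €4.37: unprepared groceries → 6.75% + 1% transit = 7.75% → €0.34
Cookbook €17.96: books → 7.75% + 0% transit = 7.75% → €1.39
Ground coffee (12 oz) €9.72: unprepared groceries → 6.75% + 1% transit = 7.75% → €0.75
Pasta (2 lb) €2.07: unprepared groceries → 6.75% + 1% transit = 7.75% → €0.16
Canvas tote bag €29.38: other taxable items → 3.25% + 0% transit = 3.25% → €0.95
Subtotal = €303.70; tax = €14.90; total due = €318.60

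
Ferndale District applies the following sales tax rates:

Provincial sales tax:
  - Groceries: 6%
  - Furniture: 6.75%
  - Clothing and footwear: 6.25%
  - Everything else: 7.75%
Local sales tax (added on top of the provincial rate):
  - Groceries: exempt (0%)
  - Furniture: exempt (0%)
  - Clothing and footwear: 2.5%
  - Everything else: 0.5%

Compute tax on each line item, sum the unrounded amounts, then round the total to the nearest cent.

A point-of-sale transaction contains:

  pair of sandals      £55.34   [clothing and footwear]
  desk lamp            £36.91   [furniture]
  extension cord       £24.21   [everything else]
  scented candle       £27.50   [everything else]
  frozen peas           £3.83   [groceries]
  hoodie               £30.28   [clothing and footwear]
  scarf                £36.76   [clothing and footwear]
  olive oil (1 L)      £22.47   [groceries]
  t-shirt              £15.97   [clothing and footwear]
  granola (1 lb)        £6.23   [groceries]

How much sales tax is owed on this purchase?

Pair of sandals £55.34: clothing and footwear → 6.25% + 2.5% local = 8.75% → £4.84225
Desk lamp £36.91: furniture → 6.75% + 0% local = 6.75% → £2.491425
Extension cord £24.21: everything else → 7.75% + 0.5% local = 8.25% → £1.997325
Scented candle £27.50: everything else → 7.75% + 0.5% local = 8.25% → £2.26875
Frozen peas £3.83: groceries → 6% + 0% local = 6% → £0.2298
Hoodie £30.28: clothing and footwear → 6.25% + 2.5% local = 8.75% → £2.6495
Scarf £36.76: clothing and footwear → 6.25% + 2.5% local = 8.75% → £3.2165
Olive oil (1 L) £22.47: groceries → 6% + 0% local = 6% → £1.3482
T-shirt £15.97: clothing and footwear → 6.25% + 2.5% local = 8.75% → £1.397375
Granola (1 lb) £6.23: groceries → 6% + 0% local = 6% → £0.3738
Unrounded tax sum = £20.814925 → £20.81

£20.81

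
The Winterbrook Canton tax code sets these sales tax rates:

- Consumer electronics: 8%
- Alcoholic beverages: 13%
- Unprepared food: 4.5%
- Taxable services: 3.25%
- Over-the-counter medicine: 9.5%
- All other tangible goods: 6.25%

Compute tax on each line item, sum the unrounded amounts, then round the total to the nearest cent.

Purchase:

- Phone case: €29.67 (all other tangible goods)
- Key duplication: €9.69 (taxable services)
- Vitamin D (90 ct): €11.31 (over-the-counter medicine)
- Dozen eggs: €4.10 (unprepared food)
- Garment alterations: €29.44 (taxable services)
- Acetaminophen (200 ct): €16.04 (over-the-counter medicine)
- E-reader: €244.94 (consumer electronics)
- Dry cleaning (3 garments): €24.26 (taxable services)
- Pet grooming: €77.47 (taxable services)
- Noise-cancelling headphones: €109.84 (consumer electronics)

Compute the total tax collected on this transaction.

€37.60

Phone case €29.67: all other tangible goods → 6.25% → €1.854375
Key duplication €9.69: taxable services → 3.25% → €0.314925
Vitamin D (90 ct) €11.31: over-the-counter medicine → 9.5% → €1.07445
Dozen eggs €4.10: unprepared food → 4.5% → €0.1845
Garment alterations €29.44: taxable services → 3.25% → €0.9568
Acetaminophen (200 ct) €16.04: over-the-counter medicine → 9.5% → €1.5238
E-reader €244.94: consumer electronics → 8% → €19.5952
Dry cleaning (3 garments) €24.26: taxable services → 3.25% → €0.78845
Pet grooming €77.47: taxable services → 3.25% → €2.517775
Noise-cancelling headphones €109.84: consumer electronics → 8% → €8.7872
Unrounded tax sum = €37.597475 → €37.60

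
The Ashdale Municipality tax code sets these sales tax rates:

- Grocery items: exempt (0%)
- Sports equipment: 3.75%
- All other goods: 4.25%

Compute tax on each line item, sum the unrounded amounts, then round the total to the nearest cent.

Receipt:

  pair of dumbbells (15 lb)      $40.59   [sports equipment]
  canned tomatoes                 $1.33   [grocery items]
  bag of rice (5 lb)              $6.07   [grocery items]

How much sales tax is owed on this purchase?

Pair of dumbbells (15 lb) $40.59: sports equipment → 3.75% → $1.522125
Canned tomatoes $1.33: grocery items → 0% → $0.00
Bag of rice (5 lb) $6.07: grocery items → 0% → $0.00
Unrounded tax sum = $1.522125 → $1.52

$1.52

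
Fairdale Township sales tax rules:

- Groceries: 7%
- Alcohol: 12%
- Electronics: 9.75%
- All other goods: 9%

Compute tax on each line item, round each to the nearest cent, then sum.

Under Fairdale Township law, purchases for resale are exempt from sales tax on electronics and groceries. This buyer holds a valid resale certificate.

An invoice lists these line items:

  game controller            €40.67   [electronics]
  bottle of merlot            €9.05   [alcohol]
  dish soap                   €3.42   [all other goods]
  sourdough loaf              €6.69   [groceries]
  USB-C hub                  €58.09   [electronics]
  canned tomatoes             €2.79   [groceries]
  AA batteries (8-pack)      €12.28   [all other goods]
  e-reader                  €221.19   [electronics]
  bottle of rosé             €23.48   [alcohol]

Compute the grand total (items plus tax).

Game controller €40.67: electronics, buyer-exempt → 0% → €0.00
Bottle of merlot €9.05: alcohol → 12% → €1.09
Dish soap €3.42: all other goods → 9% → €0.31
Sourdough loaf €6.69: groceries, buyer-exempt → 0% → €0.00
USB-C hub €58.09: electronics, buyer-exempt → 0% → €0.00
Canned tomatoes €2.79: groceries, buyer-exempt → 0% → €0.00
AA batteries (8-pack) €12.28: all other goods → 9% → €1.11
E-reader €221.19: electronics, buyer-exempt → 0% → €0.00
Bottle of rosé €23.48: alcohol → 12% → €2.82
Subtotal = €377.66; tax = €5.33; total due = €382.99

€382.99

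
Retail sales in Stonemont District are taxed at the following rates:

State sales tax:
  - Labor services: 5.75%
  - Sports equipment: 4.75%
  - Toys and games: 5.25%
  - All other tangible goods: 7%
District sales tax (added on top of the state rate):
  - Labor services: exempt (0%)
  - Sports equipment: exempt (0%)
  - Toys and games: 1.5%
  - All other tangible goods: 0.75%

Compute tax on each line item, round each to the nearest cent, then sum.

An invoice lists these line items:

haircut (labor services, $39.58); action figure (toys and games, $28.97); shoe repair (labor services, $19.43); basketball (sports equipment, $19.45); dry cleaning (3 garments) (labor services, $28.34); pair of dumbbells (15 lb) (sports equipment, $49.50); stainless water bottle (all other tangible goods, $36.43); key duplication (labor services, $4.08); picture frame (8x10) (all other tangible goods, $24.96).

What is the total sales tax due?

$15.24

Haircut $39.58: labor services → 5.75% + 0% district = 5.75% → $2.28
Action figure $28.97: toys and games → 5.25% + 1.5% district = 6.75% → $1.96
Shoe repair $19.43: labor services → 5.75% + 0% district = 5.75% → $1.12
Basketball $19.45: sports equipment → 4.75% + 0% district = 4.75% → $0.92
Dry cleaning (3 garments) $28.34: labor services → 5.75% + 0% district = 5.75% → $1.63
Pair of dumbbells (15 lb) $49.50: sports equipment → 4.75% + 0% district = 4.75% → $2.35
Stainless water bottle $36.43: all other tangible goods → 7% + 0.75% district = 7.75% → $2.82
Key duplication $4.08: labor services → 5.75% + 0% district = 5.75% → $0.23
Picture frame (8x10) $24.96: all other tangible goods → 7% + 0.75% district = 7.75% → $1.93
Total tax = $2.28 + $1.96 + $1.12 + $0.92 + $1.63 + $2.35 + $2.82 + $0.23 + $1.93 = $15.24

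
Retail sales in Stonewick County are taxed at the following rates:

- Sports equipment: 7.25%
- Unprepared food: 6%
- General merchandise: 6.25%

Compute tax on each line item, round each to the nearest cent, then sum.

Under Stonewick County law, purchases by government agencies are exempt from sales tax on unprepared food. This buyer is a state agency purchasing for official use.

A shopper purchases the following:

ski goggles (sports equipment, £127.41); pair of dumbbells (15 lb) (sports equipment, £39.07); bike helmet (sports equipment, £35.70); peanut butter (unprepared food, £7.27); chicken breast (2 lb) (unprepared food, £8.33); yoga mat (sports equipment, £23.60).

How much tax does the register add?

Ski goggles £127.41: sports equipment → 7.25% → £9.24
Pair of dumbbells (15 lb) £39.07: sports equipment → 7.25% → £2.83
Bike helmet £35.70: sports equipment → 7.25% → £2.59
Peanut butter £7.27: unprepared food, buyer-exempt → 0% → £0.00
Chicken breast (2 lb) £8.33: unprepared food, buyer-exempt → 0% → £0.00
Yoga mat £23.60: sports equipment → 7.25% → £1.71
Total tax = £9.24 + £2.83 + £2.59 + £1.71 = £16.37

£16.37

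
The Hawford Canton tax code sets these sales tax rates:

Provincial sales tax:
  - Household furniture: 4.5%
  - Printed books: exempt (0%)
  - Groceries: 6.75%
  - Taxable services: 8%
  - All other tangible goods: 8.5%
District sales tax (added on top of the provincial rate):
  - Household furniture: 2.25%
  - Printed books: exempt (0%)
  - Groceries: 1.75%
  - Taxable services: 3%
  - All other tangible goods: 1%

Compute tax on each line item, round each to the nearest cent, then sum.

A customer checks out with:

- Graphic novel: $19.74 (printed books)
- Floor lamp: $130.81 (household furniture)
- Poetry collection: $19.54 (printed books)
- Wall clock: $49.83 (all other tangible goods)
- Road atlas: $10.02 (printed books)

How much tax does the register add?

Graphic novel $19.74: printed books → 0% + 0% district = 0% → $0.00
Floor lamp $130.81: household furniture → 4.5% + 2.25% district = 6.75% → $8.83
Poetry collection $19.54: printed books → 0% + 0% district = 0% → $0.00
Wall clock $49.83: all other tangible goods → 8.5% + 1% district = 9.5% → $4.73
Road atlas $10.02: printed books → 0% + 0% district = 0% → $0.00
Total tax = $8.83 + $4.73 = $13.56

$13.56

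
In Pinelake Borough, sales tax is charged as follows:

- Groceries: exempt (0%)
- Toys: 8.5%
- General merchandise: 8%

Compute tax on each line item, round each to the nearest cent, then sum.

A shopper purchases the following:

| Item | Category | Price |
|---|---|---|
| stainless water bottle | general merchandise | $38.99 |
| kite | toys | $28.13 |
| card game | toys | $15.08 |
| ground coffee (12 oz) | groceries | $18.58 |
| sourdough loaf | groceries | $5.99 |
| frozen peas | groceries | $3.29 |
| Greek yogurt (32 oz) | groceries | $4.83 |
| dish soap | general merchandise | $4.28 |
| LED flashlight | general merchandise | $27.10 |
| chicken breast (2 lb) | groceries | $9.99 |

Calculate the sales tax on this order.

Stainless water bottle $38.99: general merchandise → 8% → $3.12
Kite $28.13: toys → 8.5% → $2.39
Card game $15.08: toys → 8.5% → $1.28
Ground coffee (12 oz) $18.58: groceries → 0% → $0.00
Sourdough loaf $5.99: groceries → 0% → $0.00
Frozen peas $3.29: groceries → 0% → $0.00
Greek yogurt (32 oz) $4.83: groceries → 0% → $0.00
Dish soap $4.28: general merchandise → 8% → $0.34
LED flashlight $27.10: general merchandise → 8% → $2.17
Chicken breast (2 lb) $9.99: groceries → 0% → $0.00
Total tax = $3.12 + $2.39 + $1.28 + $0.34 + $2.17 = $9.30

$9.30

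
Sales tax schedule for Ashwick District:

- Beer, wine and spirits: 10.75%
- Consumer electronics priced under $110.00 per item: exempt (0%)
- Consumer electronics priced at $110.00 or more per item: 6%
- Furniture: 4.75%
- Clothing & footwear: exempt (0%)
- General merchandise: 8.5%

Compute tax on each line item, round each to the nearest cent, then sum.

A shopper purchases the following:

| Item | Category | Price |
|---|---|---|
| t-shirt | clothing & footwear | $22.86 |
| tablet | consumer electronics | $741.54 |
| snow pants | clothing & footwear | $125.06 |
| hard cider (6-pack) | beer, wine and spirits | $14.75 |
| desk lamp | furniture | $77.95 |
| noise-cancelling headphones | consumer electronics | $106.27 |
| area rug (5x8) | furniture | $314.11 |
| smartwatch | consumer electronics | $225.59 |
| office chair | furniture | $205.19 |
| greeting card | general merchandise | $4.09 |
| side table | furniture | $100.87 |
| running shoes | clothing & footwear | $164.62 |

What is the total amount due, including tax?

T-shirt $22.86: clothing & footwear → 0% → $0.00
Tablet $741.54: consumer electronics, $110.00 or more → 6% → $44.49
Snow pants $125.06: clothing & footwear → 0% → $0.00
Hard cider (6-pack) $14.75: beer, wine and spirits → 10.75% → $1.59
Desk lamp $77.95: furniture → 4.75% → $3.70
Noise-cancelling headphones $106.27: consumer electronics, under $110.00 → 0% → $0.00
Area rug (5x8) $314.11: furniture → 4.75% → $14.92
Smartwatch $225.59: consumer electronics, $110.00 or more → 6% → $13.54
Office chair $205.19: furniture → 4.75% → $9.75
Greeting card $4.09: general merchandise → 8.5% → $0.35
Side table $100.87: furniture → 4.75% → $4.79
Running shoes $164.62: clothing & footwear → 0% → $0.00
Subtotal = $2102.90; tax = $93.13; total due = $2196.03

$2196.03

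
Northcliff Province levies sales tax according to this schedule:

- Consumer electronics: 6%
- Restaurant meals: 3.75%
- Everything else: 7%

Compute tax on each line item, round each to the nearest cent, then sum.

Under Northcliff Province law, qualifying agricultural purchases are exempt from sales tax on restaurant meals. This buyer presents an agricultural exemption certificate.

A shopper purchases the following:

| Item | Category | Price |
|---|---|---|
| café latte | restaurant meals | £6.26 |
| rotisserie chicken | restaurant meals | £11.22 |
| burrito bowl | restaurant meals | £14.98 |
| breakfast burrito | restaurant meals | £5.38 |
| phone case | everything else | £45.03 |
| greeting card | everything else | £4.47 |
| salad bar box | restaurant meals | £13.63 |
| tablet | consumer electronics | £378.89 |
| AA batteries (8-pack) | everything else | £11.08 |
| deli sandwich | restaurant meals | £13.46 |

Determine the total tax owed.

£26.97

Café latte £6.26: restaurant meals, buyer-exempt → 0% → £0.00
Rotisserie chicken £11.22: restaurant meals, buyer-exempt → 0% → £0.00
Burrito bowl £14.98: restaurant meals, buyer-exempt → 0% → £0.00
Breakfast burrito £5.38: restaurant meals, buyer-exempt → 0% → £0.00
Phone case £45.03: everything else → 7% → £3.15
Greeting card £4.47: everything else → 7% → £0.31
Salad bar box £13.63: restaurant meals, buyer-exempt → 0% → £0.00
Tablet £378.89: consumer electronics → 6% → £22.73
AA batteries (8-pack) £11.08: everything else → 7% → £0.78
Deli sandwich £13.46: restaurant meals, buyer-exempt → 0% → £0.00
Total tax = £3.15 + £0.31 + £22.73 + £0.78 = £26.97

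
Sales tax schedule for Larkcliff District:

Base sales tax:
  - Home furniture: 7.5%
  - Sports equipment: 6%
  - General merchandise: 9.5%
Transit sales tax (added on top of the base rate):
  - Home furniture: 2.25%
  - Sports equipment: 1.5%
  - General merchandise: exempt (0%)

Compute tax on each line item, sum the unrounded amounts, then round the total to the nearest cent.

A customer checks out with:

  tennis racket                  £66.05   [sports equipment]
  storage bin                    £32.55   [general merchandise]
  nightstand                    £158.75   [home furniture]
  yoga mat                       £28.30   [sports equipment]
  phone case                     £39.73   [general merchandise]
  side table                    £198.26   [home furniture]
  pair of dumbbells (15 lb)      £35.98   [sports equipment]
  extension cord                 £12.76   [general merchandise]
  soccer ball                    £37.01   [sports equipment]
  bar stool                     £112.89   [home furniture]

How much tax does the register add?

Tennis racket £66.05: sports equipment → 6% + 1.5% transit = 7.5% → £4.95375
Storage bin £32.55: general merchandise → 9.5% + 0% transit = 9.5% → £3.09225
Nightstand £158.75: home furniture → 7.5% + 2.25% transit = 9.75% → £15.478125
Yoga mat £28.30: sports equipment → 6% + 1.5% transit = 7.5% → £2.1225
Phone case £39.73: general merchandise → 9.5% + 0% transit = 9.5% → £3.77435
Side table £198.26: home furniture → 7.5% + 2.25% transit = 9.75% → £19.33035
Pair of dumbbells (15 lb) £35.98: sports equipment → 6% + 1.5% transit = 7.5% → £2.6985
Extension cord £12.76: general merchandise → 9.5% + 0% transit = 9.5% → £1.2122
Soccer ball £37.01: sports equipment → 6% + 1.5% transit = 7.5% → £2.77575
Bar stool £112.89: home furniture → 7.5% + 2.25% transit = 9.75% → £11.006775
Unrounded tax sum = £66.44455 → £66.44

£66.44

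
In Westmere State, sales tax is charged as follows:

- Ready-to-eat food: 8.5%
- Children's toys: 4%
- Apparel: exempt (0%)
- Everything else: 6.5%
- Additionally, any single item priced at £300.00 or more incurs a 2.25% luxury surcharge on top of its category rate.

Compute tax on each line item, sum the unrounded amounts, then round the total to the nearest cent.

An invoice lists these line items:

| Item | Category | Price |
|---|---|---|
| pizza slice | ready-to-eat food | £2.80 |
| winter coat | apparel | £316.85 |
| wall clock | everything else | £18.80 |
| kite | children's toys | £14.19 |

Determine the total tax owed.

£9.16

Pizza slice £2.80: ready-to-eat food → 8.5% → £0.238
Winter coat £316.85: apparel → 0% + 2.25% surcharge = 2.25% → £7.129125
Wall clock £18.80: everything else → 6.5% → £1.222
Kite £14.19: children's toys → 4% → £0.5676
Unrounded tax sum = £9.156725 → £9.16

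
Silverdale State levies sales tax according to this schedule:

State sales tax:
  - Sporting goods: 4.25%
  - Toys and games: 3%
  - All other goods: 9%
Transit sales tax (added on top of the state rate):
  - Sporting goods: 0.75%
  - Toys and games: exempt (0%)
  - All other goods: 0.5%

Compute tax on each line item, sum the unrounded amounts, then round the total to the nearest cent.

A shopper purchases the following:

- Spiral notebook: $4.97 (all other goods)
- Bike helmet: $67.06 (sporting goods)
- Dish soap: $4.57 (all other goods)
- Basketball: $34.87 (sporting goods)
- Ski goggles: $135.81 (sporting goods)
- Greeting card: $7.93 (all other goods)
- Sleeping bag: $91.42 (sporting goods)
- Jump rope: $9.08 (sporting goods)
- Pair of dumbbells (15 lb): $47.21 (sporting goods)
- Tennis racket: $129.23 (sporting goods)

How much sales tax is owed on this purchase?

$27.39

Spiral notebook $4.97: all other goods → 9% + 0.5% transit = 9.5% → $0.47215
Bike helmet $67.06: sporting goods → 4.25% + 0.75% transit = 5% → $3.353
Dish soap $4.57: all other goods → 9% + 0.5% transit = 9.5% → $0.43415
Basketball $34.87: sporting goods → 4.25% + 0.75% transit = 5% → $1.7435
Ski goggles $135.81: sporting goods → 4.25% + 0.75% transit = 5% → $6.7905
Greeting card $7.93: all other goods → 9% + 0.5% transit = 9.5% → $0.75335
Sleeping bag $91.42: sporting goods → 4.25% + 0.75% transit = 5% → $4.571
Jump rope $9.08: sporting goods → 4.25% + 0.75% transit = 5% → $0.454
Pair of dumbbells (15 lb) $47.21: sporting goods → 4.25% + 0.75% transit = 5% → $2.3605
Tennis racket $129.23: sporting goods → 4.25% + 0.75% transit = 5% → $6.4615
Unrounded tax sum = $27.39365 → $27.39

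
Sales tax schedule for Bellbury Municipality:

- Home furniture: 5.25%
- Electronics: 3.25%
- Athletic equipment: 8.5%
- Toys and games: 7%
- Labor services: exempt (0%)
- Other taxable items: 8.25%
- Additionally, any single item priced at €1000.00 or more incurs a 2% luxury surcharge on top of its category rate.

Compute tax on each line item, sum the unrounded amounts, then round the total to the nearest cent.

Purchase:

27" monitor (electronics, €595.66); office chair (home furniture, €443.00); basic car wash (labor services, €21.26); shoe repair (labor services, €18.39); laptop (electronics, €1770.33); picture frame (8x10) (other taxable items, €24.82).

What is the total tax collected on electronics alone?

27" monitor €595.66: electronics → 3.25% → €19.35895
Laptop €1770.33: electronics → 3.25% + 2% surcharge = 5.25% → €92.942325
Tax on electronics: unrounded sum = €112.301275 → €112.30

€112.30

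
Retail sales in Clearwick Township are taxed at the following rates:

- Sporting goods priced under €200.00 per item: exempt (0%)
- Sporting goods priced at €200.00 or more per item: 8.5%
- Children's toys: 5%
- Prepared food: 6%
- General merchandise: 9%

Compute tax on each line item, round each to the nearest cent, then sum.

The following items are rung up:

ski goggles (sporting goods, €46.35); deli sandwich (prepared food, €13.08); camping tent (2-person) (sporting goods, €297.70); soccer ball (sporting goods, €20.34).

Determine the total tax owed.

Ski goggles €46.35: sporting goods, under €200.00 → 0% → €0.00
Deli sandwich €13.08: prepared food → 6% → €0.78
Camping tent (2-person) €297.70: sporting goods, €200.00 or more → 8.5% → €25.30
Soccer ball €20.34: sporting goods, under €200.00 → 0% → €0.00
Total tax = €0.78 + €25.30 = €26.08

€26.08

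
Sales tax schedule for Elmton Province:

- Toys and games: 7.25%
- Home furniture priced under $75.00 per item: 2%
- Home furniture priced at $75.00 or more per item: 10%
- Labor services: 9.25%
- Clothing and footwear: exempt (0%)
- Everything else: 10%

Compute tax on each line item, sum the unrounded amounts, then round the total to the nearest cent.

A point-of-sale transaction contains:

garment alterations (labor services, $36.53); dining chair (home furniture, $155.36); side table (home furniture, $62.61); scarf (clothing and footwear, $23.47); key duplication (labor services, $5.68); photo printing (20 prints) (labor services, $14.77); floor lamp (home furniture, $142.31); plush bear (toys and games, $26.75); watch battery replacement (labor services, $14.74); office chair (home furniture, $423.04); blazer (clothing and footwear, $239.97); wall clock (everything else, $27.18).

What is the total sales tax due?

$84.61

Garment alterations $36.53: labor services → 9.25% → $3.379025
Dining chair $155.36: home furniture, $75.00 or more → 10% → $15.536
Side table $62.61: home furniture, under $75.00 → 2% → $1.2522
Scarf $23.47: clothing and footwear → 0% → $0.00
Key duplication $5.68: labor services → 9.25% → $0.5254
Photo printing (20 prints) $14.77: labor services → 9.25% → $1.366225
Floor lamp $142.31: home furniture, $75.00 or more → 10% → $14.231
Plush bear $26.75: toys and games → 7.25% → $1.939375
Watch battery replacement $14.74: labor services → 9.25% → $1.36345
Office chair $423.04: home furniture, $75.00 or more → 10% → $42.304
Blazer $239.97: clothing and footwear → 0% → $0.00
Wall clock $27.18: everything else → 10% → $2.718
Unrounded tax sum = $84.614675 → $84.61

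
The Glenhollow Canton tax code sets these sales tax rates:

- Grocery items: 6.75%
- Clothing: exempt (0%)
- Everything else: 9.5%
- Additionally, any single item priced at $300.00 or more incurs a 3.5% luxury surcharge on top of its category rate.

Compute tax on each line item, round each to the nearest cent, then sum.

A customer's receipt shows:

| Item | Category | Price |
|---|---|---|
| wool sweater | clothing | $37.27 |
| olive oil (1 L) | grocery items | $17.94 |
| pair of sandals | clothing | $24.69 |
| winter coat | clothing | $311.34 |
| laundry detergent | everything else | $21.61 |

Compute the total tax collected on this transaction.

$14.16

Wool sweater $37.27: clothing → 0% → $0.00
Olive oil (1 L) $17.94: grocery items → 6.75% → $1.21
Pair of sandals $24.69: clothing → 0% → $0.00
Winter coat $311.34: clothing → 0% + 3.5% surcharge = 3.5% → $10.90
Laundry detergent $21.61: everything else → 9.5% → $2.05
Total tax = $1.21 + $10.90 + $2.05 = $14.16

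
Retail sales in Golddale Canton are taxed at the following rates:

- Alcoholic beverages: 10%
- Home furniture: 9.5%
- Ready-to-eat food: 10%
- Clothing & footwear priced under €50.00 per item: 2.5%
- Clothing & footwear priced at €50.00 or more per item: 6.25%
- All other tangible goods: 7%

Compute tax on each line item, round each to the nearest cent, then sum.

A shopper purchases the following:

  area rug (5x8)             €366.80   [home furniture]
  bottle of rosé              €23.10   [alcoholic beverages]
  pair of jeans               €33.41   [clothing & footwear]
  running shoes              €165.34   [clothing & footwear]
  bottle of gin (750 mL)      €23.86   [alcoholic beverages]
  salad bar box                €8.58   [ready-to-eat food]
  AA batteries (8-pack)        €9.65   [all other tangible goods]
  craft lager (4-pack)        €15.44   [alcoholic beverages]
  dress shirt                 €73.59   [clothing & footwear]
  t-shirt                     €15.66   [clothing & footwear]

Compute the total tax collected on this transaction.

Area rug (5x8) €366.80: home furniture → 9.5% → €34.85
Bottle of rosé €23.10: alcoholic beverages → 10% → €2.31
Pair of jeans €33.41: clothing & footwear, under €50.00 → 2.5% → €0.84
Running shoes €165.34: clothing & footwear, €50.00 or more → 6.25% → €10.33
Bottle of gin (750 mL) €23.86: alcoholic beverages → 10% → €2.39
Salad bar box €8.58: ready-to-eat food → 10% → €0.86
AA batteries (8-pack) €9.65: all other tangible goods → 7% → €0.68
Craft lager (4-pack) €15.44: alcoholic beverages → 10% → €1.54
Dress shirt €73.59: clothing & footwear, €50.00 or more → 6.25% → €4.60
T-shirt €15.66: clothing & footwear, under €50.00 → 2.5% → €0.39
Total tax = €34.85 + €2.31 + €0.84 + €10.33 + €2.39 + €0.86 + €0.68 + €1.54 + €4.60 + €0.39 = €58.79

€58.79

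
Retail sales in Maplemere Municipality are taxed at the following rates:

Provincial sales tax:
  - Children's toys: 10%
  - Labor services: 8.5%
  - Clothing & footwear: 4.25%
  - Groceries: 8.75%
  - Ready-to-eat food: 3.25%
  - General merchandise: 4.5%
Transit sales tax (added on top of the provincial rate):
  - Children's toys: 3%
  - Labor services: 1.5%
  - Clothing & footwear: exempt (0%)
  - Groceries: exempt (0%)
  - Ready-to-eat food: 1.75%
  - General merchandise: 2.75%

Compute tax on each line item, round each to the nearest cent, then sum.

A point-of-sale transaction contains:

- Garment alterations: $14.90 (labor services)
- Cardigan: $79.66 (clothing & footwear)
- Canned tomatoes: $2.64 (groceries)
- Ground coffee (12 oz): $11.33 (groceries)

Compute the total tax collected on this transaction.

Garment alterations $14.90: labor services → 8.5% + 1.5% transit = 10% → $1.49
Cardigan $79.66: clothing & footwear → 4.25% + 0% transit = 4.25% → $3.39
Canned tomatoes $2.64: groceries → 8.75% + 0% transit = 8.75% → $0.23
Ground coffee (12 oz) $11.33: groceries → 8.75% + 0% transit = 8.75% → $0.99
Total tax = $1.49 + $3.39 + $0.23 + $0.99 = $6.10

$6.10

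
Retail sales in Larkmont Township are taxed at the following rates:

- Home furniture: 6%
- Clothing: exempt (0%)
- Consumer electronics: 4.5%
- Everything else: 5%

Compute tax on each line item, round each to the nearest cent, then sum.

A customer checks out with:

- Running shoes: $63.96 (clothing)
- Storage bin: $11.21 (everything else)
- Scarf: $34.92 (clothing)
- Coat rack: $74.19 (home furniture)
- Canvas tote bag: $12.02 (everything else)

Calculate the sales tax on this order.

$5.61

Running shoes $63.96: clothing → 0% → $0.00
Storage bin $11.21: everything else → 5% → $0.56
Scarf $34.92: clothing → 0% → $0.00
Coat rack $74.19: home furniture → 6% → $4.45
Canvas tote bag $12.02: everything else → 5% → $0.60
Total tax = $0.56 + $4.45 + $0.60 = $5.61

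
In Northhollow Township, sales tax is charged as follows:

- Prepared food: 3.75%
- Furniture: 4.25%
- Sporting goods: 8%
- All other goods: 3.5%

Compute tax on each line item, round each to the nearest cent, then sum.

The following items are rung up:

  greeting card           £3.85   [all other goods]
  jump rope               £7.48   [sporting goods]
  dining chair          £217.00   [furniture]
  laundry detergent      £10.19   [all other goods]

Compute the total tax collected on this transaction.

Greeting card £3.85: all other goods → 3.5% → £0.13
Jump rope £7.48: sporting goods → 8% → £0.60
Dining chair £217.00: furniture → 4.25% → £9.22
Laundry detergent £10.19: all other goods → 3.5% → £0.36
Total tax = £0.13 + £0.60 + £9.22 + £0.36 = £10.31

£10.31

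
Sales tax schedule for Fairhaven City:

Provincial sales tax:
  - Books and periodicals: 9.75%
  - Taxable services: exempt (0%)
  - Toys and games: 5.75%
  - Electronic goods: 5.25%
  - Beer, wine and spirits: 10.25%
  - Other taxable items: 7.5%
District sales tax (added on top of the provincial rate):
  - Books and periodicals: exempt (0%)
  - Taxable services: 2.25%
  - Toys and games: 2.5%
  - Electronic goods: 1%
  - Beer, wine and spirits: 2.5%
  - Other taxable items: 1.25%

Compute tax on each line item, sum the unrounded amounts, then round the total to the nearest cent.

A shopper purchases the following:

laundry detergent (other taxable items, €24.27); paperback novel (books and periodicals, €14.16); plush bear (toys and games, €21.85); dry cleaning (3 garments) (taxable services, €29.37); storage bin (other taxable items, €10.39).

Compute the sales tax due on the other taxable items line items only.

€3.03

Laundry detergent €24.27: other taxable items → 7.5% + 1.25% district = 8.75% → €2.123625
Storage bin €10.39: other taxable items → 7.5% + 1.25% district = 8.75% → €0.909125
Tax on other taxable items: unrounded sum = €3.03275 → €3.03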